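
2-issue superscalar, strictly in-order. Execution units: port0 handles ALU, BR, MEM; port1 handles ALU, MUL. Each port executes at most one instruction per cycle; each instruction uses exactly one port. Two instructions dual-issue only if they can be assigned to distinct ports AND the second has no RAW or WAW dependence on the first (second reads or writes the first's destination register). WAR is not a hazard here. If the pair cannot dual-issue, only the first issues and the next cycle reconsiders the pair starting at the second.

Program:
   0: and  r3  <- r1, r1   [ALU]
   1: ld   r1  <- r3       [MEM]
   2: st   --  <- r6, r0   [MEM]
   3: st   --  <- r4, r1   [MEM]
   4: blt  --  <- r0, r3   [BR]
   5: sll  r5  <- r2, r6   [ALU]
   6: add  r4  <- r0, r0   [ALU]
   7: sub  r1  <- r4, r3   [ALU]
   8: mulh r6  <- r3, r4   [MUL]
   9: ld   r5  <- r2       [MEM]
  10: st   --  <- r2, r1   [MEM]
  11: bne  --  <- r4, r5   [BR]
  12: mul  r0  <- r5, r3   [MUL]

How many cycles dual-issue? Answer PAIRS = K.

0. and @i0  | RAW r3
1. ld @i1  | no-port MEM/MEM
2. st @i2  | no-port MEM/MEM
3. st @i3  | no-port MEM/BR
4. blt;sll @i4/i5  | 2-wide
5. add @i6  | RAW r4
6. sub;mulh @i7/i8  | 2-wide
7. ld @i9  | no-port MEM/MEM
8. st @i10  | no-port MEM/BR
9. bne;mul @i11/i12  | 2-wide

PAIRS = 3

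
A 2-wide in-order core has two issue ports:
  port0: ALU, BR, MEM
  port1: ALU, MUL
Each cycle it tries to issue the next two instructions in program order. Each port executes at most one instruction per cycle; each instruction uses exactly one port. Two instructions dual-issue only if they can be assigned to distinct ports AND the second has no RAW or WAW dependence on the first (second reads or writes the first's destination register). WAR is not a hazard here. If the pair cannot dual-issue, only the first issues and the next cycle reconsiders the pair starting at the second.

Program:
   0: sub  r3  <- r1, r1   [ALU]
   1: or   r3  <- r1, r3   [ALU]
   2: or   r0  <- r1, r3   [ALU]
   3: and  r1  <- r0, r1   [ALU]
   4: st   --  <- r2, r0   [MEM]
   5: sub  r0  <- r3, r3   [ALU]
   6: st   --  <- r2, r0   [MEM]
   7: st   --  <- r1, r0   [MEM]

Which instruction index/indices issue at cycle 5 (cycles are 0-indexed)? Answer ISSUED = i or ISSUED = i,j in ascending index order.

t=0 i0:sub.ALU ; RAW+WAW r3
t=1 i1:or.ALU ; RAW r3
t=2 i2:or.ALU ; RAW r0
t=3 i3&i4:and.ALU/st.MEM ; dual
t=4 i5:sub.ALU ; RAW r0
t=5 i6:st.MEM ; no-port MEM/MEM
t=6 i7:st.MEM ; tail

ISSUED = 6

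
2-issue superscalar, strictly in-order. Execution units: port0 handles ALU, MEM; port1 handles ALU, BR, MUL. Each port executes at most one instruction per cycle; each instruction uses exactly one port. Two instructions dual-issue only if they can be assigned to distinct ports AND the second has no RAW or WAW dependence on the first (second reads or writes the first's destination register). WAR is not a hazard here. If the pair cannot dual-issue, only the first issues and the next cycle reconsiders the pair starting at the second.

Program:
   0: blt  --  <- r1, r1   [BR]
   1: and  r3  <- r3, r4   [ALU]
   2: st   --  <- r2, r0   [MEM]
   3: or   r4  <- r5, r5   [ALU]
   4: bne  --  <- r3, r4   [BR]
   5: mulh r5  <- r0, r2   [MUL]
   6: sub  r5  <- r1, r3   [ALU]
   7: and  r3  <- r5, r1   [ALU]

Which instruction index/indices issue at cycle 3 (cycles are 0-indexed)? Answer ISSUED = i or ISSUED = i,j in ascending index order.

ISSUED = 5

  cy0 -> i0,i1 (blt.BR and.ALU) dual
  cy1 -> i2,i3 (st.MEM or.ALU) dual
  cy2 -> i4 (bne.BR) no-port BR/MUL
  cy3 -> i5 (mulh.MUL) WAW r5
  cy4 -> i6 (sub.ALU) RAW r5
  cy5 -> i7 (and.ALU) tail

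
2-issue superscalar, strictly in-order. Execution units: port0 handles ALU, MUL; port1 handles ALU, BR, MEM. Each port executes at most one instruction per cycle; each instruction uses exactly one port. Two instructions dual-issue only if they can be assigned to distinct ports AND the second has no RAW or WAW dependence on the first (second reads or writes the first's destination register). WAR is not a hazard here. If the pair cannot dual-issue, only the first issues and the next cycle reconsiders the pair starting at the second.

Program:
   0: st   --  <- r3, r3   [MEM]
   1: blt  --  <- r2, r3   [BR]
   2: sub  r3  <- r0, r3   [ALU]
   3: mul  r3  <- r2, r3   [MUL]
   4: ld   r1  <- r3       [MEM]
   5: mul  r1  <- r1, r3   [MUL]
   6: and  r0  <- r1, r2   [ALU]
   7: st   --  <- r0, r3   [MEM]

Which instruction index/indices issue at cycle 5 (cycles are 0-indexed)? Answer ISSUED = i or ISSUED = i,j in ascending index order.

ISSUED = 6

#0 head=0: st i0 no-port MEM/BR
#1 head=1: blt/sub i1+i2 dual
#2 head=3: mul i3 RAW r3
#3 head=4: ld i4 RAW+WAW r1
#4 head=5: mul i5 RAW r1
#5 head=6: and i6 RAW r0
#6 head=7: st i7 tail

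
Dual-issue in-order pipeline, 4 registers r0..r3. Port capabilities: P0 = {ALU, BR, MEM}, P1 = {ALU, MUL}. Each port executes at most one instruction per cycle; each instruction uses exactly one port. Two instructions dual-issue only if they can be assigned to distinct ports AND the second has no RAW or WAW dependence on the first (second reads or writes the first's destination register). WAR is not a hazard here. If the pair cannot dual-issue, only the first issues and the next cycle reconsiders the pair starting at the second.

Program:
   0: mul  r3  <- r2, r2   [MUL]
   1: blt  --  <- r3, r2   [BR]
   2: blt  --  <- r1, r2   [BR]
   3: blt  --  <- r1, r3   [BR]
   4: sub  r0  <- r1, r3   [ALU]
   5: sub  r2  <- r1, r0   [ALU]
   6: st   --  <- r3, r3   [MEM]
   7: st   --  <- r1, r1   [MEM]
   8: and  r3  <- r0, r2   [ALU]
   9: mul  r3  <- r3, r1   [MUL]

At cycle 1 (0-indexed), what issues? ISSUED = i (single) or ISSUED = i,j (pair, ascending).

ISSUED = 1

  cy0 -> i0 (mul.MUL) RAW r3
  cy1 -> i1 (blt.BR) no-port BR/BR
  cy2 -> i2 (blt.BR) no-port BR/BR
  cy3 -> i3+i4 (blt.BR;sub.ALU) 2-wide
  cy4 -> i5+i6 (sub.ALU;st.MEM) 2-wide
  cy5 -> i7+i8 (st.MEM;and.ALU) 2-wide
  cy6 -> i9 (mul.MUL) tail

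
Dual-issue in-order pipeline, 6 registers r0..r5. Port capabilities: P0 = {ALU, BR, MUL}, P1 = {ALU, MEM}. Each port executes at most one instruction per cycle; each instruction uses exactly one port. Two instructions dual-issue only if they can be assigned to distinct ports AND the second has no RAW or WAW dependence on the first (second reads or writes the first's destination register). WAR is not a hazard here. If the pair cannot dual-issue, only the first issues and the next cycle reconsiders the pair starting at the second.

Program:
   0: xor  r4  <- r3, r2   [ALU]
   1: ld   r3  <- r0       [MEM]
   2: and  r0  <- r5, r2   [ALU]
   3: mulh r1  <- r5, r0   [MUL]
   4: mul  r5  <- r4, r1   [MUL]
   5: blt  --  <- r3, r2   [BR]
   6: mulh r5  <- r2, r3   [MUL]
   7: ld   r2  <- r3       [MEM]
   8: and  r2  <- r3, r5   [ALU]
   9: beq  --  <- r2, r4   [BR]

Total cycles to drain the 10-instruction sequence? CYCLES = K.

  cy0 -> i0,i1 (xor.ALU/ld.MEM) dual
  cy1 -> i2 (and.ALU) RAW r0
  cy2 -> i3 (mulh.MUL) no-port MUL/MUL
  cy3 -> i4 (mul.MUL) no-port MUL/BR
  cy4 -> i5 (blt.BR) no-port BR/MUL
  cy5 -> i6,i7 (mulh.MUL/ld.MEM) dual
  cy6 -> i8 (and.ALU) RAW r2
  cy7 -> i9 (beq.BR) tail

CYCLES = 8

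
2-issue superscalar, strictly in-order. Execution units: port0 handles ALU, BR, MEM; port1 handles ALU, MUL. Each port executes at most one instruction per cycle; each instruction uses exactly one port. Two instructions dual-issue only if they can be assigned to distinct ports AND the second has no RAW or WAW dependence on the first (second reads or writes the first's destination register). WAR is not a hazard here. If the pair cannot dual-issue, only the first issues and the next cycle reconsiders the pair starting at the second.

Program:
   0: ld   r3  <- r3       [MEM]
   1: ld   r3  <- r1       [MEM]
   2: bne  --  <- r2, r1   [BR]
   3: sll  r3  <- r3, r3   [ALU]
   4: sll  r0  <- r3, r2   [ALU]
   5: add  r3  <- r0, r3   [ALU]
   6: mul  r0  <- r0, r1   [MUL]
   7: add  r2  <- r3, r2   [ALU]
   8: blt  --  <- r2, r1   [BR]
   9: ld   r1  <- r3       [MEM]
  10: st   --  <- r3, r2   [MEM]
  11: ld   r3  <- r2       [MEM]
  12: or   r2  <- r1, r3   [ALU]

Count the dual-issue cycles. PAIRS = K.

t=0 i0:ld ; no-port MEM/MEM
t=1 i1:ld ; no-port MEM/BR
t=2 i2&i3:bne sll ; dual
t=3 i4:sll ; RAW r0
t=4 i5&i6:add mul ; dual
t=5 i7:add ; RAW r2
t=6 i8:blt ; no-port BR/MEM
t=7 i9:ld ; no-port MEM/MEM
t=8 i10:st ; no-port MEM/MEM
t=9 i11:ld ; RAW r3
t=10 i12:or ; tail

PAIRS = 2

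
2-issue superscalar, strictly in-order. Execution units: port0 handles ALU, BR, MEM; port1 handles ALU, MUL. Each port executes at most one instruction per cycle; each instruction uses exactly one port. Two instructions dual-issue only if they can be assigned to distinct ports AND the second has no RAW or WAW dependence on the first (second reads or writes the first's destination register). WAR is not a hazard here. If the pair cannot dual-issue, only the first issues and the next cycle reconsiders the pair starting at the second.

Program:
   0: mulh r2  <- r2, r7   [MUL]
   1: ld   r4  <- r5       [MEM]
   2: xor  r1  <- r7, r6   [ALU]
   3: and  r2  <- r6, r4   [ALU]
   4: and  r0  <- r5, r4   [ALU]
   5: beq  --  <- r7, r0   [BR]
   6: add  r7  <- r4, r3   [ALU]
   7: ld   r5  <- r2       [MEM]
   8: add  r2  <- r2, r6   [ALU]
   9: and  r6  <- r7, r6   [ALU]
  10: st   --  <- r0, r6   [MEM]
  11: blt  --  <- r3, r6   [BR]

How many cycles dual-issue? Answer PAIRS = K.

c0: i0/i1 mulh/ld  2-wide
c1: i2/i3 xor/and  2-wide
c2: i4 and  RAW r0
c3: i5/i6 beq/add  2-wide
c4: i7/i8 ld/add  2-wide
c5: i9 and  RAW r6
c6: i10 st  no-port MEM/BR
c7: i11 blt  tail

PAIRS = 4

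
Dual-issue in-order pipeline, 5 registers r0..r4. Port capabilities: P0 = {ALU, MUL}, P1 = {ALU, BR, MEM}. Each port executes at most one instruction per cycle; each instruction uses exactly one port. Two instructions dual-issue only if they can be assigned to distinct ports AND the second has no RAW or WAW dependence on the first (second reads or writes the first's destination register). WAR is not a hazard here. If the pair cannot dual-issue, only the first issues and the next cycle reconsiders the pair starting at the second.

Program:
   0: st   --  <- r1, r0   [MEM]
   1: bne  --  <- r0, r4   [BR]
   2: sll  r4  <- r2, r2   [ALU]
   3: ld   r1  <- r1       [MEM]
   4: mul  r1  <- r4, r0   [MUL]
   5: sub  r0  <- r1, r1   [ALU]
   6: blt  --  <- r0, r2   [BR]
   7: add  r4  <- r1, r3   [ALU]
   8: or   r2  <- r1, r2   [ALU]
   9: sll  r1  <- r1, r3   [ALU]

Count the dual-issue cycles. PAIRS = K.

PAIRS = 3

0. st.MEM @i0  | no-port MEM/BR
1. bne.BR sll.ALU @i1&i2  | pair
2. ld.MEM @i3  | WAW r1
3. mul.MUL @i4  | RAW r1
4. sub.ALU @i5  | RAW r0
5. blt.BR add.ALU @i6&i7  | pair
6. or.ALU sll.ALU @i8&i9  | pair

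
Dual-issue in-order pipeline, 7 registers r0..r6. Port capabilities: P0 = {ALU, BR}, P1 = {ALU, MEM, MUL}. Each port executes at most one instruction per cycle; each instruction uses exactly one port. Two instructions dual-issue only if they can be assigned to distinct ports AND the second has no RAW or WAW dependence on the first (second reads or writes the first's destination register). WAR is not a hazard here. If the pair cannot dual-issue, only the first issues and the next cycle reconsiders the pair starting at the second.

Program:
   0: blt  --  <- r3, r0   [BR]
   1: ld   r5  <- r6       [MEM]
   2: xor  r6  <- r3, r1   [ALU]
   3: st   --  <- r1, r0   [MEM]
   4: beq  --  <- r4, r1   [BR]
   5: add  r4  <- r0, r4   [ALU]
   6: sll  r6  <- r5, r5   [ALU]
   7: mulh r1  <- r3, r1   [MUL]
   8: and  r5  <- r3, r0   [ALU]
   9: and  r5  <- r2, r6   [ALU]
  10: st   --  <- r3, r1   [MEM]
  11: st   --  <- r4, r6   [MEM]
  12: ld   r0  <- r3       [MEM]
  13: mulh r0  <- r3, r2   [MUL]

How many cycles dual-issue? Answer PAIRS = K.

PAIRS = 5

#0 head=0: blt.BR ld.MEM i0,i1 dual
#1 head=2: xor.ALU st.MEM i2,i3 dual
#2 head=4: beq.BR add.ALU i4,i5 dual
#3 head=6: sll.ALU mulh.MUL i6,i7 dual
#4 head=8: and.ALU i8 WAW r5
#5 head=9: and.ALU st.MEM i9,i10 dual
#6 head=11: st.MEM i11 no-port MEM/MEM
#7 head=12: ld.MEM i12 no-port MEM/MUL
#8 head=13: mulh.MUL i13 tail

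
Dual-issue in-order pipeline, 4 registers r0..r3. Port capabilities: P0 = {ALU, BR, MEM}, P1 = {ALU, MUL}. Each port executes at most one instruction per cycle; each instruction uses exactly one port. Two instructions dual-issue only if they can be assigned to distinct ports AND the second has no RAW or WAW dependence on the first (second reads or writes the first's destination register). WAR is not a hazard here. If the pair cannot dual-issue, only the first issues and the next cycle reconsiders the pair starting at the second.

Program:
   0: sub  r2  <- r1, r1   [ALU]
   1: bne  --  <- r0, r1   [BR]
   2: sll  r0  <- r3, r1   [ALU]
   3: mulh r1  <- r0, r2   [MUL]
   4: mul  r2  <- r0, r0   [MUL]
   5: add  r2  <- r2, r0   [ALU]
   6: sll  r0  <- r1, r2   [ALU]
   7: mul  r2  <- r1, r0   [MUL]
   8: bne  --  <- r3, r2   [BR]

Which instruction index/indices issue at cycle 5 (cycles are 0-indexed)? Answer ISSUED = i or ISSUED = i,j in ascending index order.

ISSUED = 6

#0 head=0: sub.ALU bne.BR i0,i1 dual
#1 head=2: sll.ALU i2 RAW r0
#2 head=3: mulh.MUL i3 no-port MUL/MUL
#3 head=4: mul.MUL i4 RAW+WAW r2
#4 head=5: add.ALU i5 RAW r2
#5 head=6: sll.ALU i6 RAW r0
#6 head=7: mul.MUL i7 RAW r2
#7 head=8: bne.BR i8 tail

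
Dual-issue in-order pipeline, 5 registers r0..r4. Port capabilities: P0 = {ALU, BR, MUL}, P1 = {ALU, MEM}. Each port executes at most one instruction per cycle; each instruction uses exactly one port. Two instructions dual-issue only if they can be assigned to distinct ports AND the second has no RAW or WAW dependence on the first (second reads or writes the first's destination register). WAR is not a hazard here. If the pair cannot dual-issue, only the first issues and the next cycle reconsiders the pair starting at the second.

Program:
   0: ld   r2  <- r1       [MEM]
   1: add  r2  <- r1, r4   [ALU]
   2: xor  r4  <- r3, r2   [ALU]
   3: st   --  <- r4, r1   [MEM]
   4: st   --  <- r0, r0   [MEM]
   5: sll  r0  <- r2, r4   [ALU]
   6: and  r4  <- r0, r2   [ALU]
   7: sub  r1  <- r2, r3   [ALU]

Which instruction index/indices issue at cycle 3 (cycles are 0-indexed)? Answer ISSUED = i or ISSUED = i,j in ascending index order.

0. ld @i0  | WAW r2
1. add @i1  | RAW r2
2. xor @i2  | RAW r4
3. st @i3  | no-port MEM/MEM
4. st;sll @i4/i5  | dual
5. and;sub @i6/i7  | dual

ISSUED = 3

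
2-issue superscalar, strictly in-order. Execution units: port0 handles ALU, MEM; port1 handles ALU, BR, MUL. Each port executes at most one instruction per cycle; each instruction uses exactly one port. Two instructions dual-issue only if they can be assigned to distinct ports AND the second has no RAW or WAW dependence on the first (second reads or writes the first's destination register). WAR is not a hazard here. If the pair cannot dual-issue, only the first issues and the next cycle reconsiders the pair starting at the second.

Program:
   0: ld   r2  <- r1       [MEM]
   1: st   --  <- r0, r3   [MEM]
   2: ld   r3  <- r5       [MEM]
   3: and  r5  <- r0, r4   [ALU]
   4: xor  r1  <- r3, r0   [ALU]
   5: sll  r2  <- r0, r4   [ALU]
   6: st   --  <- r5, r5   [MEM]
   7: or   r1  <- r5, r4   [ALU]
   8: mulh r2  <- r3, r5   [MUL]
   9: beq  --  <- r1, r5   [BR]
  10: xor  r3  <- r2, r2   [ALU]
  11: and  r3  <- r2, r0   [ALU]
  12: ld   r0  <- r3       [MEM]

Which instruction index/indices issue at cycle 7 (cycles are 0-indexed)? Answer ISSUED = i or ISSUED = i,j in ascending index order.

[0] i0  ld  -- no-port MEM/MEM
[1] i1  st  -- no-port MEM/MEM
[2] i2&i3  ld and  -- pair
[3] i4&i5  xor sll  -- pair
[4] i6&i7  st or  -- pair
[5] i8  mulh  -- no-port MUL/BR
[6] i9&i10  beq xor  -- pair
[7] i11  and  -- RAW r3
[8] i12  ld  -- tail

ISSUED = 11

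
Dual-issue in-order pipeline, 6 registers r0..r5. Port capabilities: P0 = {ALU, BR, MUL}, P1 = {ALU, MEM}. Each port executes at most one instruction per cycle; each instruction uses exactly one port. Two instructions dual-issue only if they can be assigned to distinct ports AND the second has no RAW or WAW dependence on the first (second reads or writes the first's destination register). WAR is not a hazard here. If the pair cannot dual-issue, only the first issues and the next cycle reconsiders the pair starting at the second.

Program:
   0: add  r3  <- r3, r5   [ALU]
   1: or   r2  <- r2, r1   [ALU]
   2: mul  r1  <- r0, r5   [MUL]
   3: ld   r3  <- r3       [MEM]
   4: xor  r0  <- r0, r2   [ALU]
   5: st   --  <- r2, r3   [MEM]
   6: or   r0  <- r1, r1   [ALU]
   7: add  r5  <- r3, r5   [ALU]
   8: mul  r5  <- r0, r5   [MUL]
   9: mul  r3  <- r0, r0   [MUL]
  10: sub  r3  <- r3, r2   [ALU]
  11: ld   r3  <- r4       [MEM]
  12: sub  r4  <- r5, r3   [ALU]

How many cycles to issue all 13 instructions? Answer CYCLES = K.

CYCLES = 9

#0 head=0: add/or i0+i1 pair
#1 head=2: mul/ld i2+i3 pair
#2 head=4: xor/st i4+i5 pair
#3 head=6: or/add i6+i7 pair
#4 head=8: mul i8 no-port MUL/MUL
#5 head=9: mul i9 RAW+WAW r3
#6 head=10: sub i10 WAW r3
#7 head=11: ld i11 RAW r3
#8 head=12: sub i12 tail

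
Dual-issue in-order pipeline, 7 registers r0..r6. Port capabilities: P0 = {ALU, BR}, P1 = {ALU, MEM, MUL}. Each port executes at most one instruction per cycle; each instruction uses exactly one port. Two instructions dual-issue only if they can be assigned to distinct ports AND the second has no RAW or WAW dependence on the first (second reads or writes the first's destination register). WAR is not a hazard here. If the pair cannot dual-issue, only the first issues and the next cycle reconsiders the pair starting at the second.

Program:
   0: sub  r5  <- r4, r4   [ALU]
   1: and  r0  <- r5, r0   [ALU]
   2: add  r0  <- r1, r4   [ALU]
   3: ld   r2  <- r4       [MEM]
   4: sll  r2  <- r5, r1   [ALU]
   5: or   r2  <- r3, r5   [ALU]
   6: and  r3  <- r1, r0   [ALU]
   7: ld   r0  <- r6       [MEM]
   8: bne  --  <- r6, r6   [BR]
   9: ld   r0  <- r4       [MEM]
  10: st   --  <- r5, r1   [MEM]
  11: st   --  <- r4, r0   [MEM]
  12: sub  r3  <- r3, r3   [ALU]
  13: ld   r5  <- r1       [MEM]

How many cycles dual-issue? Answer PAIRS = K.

t=0 i0:sub.ALU ; RAW r5
t=1 i1:and.ALU ; WAW r0
t=2 i2&i3:add.ALU ld.MEM ; dual
t=3 i4:sll.ALU ; WAW r2
t=4 i5&i6:or.ALU and.ALU ; dual
t=5 i7&i8:ld.MEM bne.BR ; dual
t=6 i9:ld.MEM ; no-port MEM/MEM
t=7 i10:st.MEM ; no-port MEM/MEM
t=8 i11&i12:st.MEM sub.ALU ; dual
t=9 i13:ld.MEM ; tail

PAIRS = 4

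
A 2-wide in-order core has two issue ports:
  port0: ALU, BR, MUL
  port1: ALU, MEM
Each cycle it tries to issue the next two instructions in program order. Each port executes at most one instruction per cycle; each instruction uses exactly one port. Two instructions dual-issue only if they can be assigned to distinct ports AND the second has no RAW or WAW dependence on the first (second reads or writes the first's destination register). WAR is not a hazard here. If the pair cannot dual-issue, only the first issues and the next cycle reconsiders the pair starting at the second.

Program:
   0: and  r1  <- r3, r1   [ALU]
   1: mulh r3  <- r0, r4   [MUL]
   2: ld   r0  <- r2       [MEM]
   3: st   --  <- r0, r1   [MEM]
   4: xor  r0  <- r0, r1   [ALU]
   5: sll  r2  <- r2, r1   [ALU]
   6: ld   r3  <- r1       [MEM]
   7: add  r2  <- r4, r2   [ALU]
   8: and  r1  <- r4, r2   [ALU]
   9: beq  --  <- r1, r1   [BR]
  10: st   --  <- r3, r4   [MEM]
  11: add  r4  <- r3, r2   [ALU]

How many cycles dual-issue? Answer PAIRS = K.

PAIRS = 4

#0 head=0: and/mulh i0/i1 pair
#1 head=2: ld i2 no-port MEM/MEM
#2 head=3: st/xor i3/i4 pair
#3 head=5: sll/ld i5/i6 pair
#4 head=7: add i7 RAW r2
#5 head=8: and i8 RAW r1
#6 head=9: beq/st i9/i10 pair
#7 head=11: add i11 tail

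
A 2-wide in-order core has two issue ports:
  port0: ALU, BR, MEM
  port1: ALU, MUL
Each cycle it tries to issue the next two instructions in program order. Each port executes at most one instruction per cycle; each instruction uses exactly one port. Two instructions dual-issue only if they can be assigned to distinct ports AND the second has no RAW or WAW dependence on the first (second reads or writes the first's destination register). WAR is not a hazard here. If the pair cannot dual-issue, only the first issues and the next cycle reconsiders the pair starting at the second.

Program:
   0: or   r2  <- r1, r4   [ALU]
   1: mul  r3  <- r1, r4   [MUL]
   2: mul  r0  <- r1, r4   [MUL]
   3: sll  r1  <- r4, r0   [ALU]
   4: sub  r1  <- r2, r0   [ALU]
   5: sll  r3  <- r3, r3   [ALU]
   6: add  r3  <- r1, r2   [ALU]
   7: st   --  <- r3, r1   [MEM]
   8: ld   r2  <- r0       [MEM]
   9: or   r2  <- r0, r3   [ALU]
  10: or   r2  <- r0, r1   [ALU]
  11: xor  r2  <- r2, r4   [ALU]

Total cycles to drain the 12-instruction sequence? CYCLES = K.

CYCLES = 10

c0: i0+i1 or.ALU;mul.MUL  dual
c1: i2 mul.MUL  RAW r0
c2: i3 sll.ALU  WAW r1
c3: i4+i5 sub.ALU;sll.ALU  dual
c4: i6 add.ALU  RAW r3
c5: i7 st.MEM  no-port MEM/MEM
c6: i8 ld.MEM  WAW r2
c7: i9 or.ALU  WAW r2
c8: i10 or.ALU  RAW+WAW r2
c9: i11 xor.ALU  tail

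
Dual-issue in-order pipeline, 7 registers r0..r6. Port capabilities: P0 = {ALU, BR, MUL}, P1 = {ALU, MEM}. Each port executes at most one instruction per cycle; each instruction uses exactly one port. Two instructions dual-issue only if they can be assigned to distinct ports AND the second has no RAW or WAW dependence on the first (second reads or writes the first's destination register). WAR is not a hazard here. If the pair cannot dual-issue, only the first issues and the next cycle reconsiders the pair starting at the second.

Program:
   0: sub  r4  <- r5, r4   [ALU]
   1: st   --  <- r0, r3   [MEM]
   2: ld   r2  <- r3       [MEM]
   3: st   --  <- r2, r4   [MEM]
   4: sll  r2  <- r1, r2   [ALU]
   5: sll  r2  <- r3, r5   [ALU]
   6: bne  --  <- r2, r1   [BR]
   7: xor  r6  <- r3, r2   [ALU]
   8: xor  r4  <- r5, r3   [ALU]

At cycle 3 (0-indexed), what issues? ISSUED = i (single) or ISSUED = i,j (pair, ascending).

ISSUED = 5

  cy0 -> i0+i1 (sub/st) dual
  cy1 -> i2 (ld) no-port MEM/MEM
  cy2 -> i3+i4 (st/sll) dual
  cy3 -> i5 (sll) RAW r2
  cy4 -> i6+i7 (bne/xor) dual
  cy5 -> i8 (xor) tail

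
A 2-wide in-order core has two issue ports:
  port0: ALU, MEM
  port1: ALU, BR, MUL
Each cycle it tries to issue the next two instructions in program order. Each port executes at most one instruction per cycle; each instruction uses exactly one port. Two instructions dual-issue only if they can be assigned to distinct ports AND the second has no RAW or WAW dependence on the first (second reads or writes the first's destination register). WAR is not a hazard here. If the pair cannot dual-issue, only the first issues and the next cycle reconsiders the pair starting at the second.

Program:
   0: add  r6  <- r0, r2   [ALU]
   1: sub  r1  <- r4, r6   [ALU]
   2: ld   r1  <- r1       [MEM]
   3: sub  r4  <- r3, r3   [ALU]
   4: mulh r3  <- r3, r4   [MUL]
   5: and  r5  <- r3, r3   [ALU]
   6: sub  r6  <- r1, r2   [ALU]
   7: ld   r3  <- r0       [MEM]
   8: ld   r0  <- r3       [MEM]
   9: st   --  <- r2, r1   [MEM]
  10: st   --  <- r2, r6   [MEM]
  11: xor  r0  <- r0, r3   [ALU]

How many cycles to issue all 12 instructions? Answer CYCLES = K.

CYCLES = 9

0. add @i0  | RAW r6
1. sub @i1  | RAW+WAW r1
2. ld;sub @i2,i3  | pair
3. mulh @i4  | RAW r3
4. and;sub @i5,i6  | pair
5. ld @i7  | no-port MEM/MEM
6. ld @i8  | no-port MEM/MEM
7. st @i9  | no-port MEM/MEM
8. st;xor @i10,i11  | pair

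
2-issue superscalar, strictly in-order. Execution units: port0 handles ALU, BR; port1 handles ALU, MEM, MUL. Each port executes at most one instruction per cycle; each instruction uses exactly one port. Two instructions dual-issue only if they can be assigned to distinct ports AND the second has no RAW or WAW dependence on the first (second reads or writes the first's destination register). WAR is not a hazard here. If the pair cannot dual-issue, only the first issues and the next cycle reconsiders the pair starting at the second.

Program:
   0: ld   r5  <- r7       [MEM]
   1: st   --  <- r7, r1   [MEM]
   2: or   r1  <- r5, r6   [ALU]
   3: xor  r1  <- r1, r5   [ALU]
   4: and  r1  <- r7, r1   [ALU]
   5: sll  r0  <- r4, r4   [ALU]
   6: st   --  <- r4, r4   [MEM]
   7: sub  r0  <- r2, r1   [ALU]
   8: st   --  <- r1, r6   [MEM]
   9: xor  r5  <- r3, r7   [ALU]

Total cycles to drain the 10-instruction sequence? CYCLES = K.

t=0 i0:ld.MEM ; no-port MEM/MEM
t=1 i1&i2:st.MEM;or.ALU ; 2-wide
t=2 i3:xor.ALU ; RAW+WAW r1
t=3 i4&i5:and.ALU;sll.ALU ; 2-wide
t=4 i6&i7:st.MEM;sub.ALU ; 2-wide
t=5 i8&i9:st.MEM;xor.ALU ; 2-wide

CYCLES = 6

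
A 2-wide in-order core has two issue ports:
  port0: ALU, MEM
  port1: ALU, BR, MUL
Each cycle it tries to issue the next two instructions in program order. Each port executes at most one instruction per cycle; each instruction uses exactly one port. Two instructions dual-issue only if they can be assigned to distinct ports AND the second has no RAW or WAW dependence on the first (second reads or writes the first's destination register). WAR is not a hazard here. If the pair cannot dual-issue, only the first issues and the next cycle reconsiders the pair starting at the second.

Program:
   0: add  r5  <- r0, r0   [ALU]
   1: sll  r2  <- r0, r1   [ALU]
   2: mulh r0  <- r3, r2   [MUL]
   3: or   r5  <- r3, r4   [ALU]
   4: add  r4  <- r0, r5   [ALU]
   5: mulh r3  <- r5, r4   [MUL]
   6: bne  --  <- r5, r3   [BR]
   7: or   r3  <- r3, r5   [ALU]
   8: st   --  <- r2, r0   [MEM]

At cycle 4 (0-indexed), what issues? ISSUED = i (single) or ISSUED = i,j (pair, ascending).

t=0 i0,i1:add.ALU/sll.ALU ; dual
t=1 i2,i3:mulh.MUL/or.ALU ; dual
t=2 i4:add.ALU ; RAW r4
t=3 i5:mulh.MUL ; no-port MUL/BR
t=4 i6,i7:bne.BR/or.ALU ; dual
t=5 i8:st.MEM ; tail

ISSUED = 6,7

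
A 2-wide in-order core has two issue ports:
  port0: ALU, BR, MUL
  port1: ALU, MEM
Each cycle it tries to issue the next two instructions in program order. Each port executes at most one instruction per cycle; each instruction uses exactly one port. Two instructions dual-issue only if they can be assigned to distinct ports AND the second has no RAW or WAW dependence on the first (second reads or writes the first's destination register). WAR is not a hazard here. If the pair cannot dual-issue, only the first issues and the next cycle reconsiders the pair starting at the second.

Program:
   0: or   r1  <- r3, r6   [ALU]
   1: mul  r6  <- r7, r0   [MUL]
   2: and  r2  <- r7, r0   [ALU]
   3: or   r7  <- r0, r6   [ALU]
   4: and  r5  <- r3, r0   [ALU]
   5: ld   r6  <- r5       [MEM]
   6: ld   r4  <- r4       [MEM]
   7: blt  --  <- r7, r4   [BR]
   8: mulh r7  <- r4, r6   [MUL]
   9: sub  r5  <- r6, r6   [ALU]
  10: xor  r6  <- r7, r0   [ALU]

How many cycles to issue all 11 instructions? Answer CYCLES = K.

  cy0 -> i0&i1 (or/mul) 2-wide
  cy1 -> i2&i3 (and/or) 2-wide
  cy2 -> i4 (and) RAW r5
  cy3 -> i5 (ld) no-port MEM/MEM
  cy4 -> i6 (ld) RAW r4
  cy5 -> i7 (blt) no-port BR/MUL
  cy6 -> i8&i9 (mulh/sub) 2-wide
  cy7 -> i10 (xor) tail

CYCLES = 8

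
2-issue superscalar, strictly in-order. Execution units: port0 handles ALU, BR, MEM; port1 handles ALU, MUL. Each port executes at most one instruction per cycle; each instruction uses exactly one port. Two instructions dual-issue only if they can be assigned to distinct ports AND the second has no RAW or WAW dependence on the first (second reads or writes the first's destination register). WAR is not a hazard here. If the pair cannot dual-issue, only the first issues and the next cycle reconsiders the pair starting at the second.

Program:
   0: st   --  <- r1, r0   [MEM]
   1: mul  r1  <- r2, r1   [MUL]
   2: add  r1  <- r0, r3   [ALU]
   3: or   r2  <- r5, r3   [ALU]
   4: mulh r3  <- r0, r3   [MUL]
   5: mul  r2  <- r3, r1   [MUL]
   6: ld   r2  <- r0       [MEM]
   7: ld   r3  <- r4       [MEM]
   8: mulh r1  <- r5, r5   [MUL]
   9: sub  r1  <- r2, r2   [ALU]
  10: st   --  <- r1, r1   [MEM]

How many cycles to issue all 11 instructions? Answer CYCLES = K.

#0 head=0: st.MEM/mul.MUL i0,i1 pair
#1 head=2: add.ALU/or.ALU i2,i3 pair
#2 head=4: mulh.MUL i4 no-port MUL/MUL
#3 head=5: mul.MUL i5 WAW r2
#4 head=6: ld.MEM i6 no-port MEM/MEM
#5 head=7: ld.MEM/mulh.MUL i7,i8 pair
#6 head=9: sub.ALU i9 RAW r1
#7 head=10: st.MEM i10 tail

CYCLES = 8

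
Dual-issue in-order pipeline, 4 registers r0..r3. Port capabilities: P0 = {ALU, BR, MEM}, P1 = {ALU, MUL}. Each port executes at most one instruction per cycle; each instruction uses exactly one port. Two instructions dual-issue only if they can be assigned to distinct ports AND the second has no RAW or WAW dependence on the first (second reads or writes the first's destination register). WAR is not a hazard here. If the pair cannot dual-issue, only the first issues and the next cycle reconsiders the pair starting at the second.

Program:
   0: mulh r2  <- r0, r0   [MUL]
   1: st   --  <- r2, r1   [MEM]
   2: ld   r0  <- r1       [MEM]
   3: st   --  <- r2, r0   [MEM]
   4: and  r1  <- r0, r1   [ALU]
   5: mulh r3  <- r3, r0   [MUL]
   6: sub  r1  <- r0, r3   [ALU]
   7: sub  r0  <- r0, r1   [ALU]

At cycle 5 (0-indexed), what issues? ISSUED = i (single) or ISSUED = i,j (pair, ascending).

#0 head=0: mulh.MUL i0 RAW r2
#1 head=1: st.MEM i1 no-port MEM/MEM
#2 head=2: ld.MEM i2 no-port MEM/MEM
#3 head=3: st.MEM/and.ALU i3&i4 pair
#4 head=5: mulh.MUL i5 RAW r3
#5 head=6: sub.ALU i6 RAW r1
#6 head=7: sub.ALU i7 tail

ISSUED = 6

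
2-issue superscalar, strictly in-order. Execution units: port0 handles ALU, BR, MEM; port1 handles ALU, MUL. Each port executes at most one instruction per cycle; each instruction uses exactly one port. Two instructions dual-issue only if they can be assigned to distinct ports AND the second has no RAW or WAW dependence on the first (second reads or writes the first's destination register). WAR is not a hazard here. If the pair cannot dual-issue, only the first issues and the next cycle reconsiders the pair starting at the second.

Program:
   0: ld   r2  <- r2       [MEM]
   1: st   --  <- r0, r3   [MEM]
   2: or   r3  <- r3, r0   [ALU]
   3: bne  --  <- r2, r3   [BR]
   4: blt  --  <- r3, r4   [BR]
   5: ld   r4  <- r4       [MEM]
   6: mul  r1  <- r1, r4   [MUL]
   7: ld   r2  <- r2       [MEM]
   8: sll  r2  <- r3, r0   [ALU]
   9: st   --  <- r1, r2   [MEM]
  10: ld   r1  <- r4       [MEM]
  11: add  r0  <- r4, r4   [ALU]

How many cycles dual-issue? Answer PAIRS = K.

PAIRS = 3

t=0 i0:ld.MEM ; no-port MEM/MEM
t=1 i1&i2:st.MEM;or.ALU ; 2-wide
t=2 i3:bne.BR ; no-port BR/BR
t=3 i4:blt.BR ; no-port BR/MEM
t=4 i5:ld.MEM ; RAW r4
t=5 i6&i7:mul.MUL;ld.MEM ; 2-wide
t=6 i8:sll.ALU ; RAW r2
t=7 i9:st.MEM ; no-port MEM/MEM
t=8 i10&i11:ld.MEM;add.ALU ; 2-wide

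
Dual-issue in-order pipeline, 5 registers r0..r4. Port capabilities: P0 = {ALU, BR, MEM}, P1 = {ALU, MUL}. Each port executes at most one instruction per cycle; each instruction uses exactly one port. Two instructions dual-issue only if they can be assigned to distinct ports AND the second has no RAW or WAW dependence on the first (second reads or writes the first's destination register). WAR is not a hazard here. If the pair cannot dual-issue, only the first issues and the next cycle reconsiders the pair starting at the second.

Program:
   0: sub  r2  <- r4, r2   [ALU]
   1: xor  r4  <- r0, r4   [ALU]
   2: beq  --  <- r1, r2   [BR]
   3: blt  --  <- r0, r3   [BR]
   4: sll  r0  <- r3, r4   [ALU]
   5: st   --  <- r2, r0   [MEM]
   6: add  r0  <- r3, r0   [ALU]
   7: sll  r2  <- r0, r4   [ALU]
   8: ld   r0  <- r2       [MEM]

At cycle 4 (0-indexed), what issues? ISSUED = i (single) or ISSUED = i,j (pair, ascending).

ISSUED = 7

0. sub.ALU+xor.ALU @i0+i1  | pair
1. beq.BR @i2  | no-port BR/BR
2. blt.BR+sll.ALU @i3+i4  | pair
3. st.MEM+add.ALU @i5+i6  | pair
4. sll.ALU @i7  | RAW r2
5. ld.MEM @i8  | tail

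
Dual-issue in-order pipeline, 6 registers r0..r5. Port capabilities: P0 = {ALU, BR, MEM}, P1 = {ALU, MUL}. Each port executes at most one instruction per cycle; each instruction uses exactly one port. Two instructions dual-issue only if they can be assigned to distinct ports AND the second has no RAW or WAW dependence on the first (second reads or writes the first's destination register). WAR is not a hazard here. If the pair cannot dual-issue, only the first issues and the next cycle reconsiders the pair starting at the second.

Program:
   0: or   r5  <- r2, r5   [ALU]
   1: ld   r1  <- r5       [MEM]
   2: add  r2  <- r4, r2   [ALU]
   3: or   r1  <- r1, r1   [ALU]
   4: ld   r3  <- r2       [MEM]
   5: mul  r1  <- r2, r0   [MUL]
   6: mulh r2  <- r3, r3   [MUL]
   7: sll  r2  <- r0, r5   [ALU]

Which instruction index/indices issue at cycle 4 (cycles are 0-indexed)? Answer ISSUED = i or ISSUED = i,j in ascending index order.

c0: i0 or  RAW r5
c1: i1&i2 ld add  dual
c2: i3&i4 or ld  dual
c3: i5 mul  no-port MUL/MUL
c4: i6 mulh  WAW r2
c5: i7 sll  tail

ISSUED = 6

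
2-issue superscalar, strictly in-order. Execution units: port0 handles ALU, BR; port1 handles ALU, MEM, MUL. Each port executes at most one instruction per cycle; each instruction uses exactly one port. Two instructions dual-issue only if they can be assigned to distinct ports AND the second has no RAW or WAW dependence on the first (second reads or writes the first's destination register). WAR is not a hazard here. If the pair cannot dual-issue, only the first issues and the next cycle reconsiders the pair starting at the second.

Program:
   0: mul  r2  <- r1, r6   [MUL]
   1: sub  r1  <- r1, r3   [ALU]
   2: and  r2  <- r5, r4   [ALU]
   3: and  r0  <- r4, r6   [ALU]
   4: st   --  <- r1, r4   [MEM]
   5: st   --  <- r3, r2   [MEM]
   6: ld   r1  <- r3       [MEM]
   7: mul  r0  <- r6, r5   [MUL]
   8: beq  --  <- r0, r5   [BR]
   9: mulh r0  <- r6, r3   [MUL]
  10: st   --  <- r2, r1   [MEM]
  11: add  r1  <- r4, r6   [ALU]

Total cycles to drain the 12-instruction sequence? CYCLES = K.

CYCLES = 8

c0: i0/i1 mul;sub  dual
c1: i2/i3 and;and  dual
c2: i4 st  no-port MEM/MEM
c3: i5 st  no-port MEM/MEM
c4: i6 ld  no-port MEM/MUL
c5: i7 mul  RAW r0
c6: i8/i9 beq;mulh  dual
c7: i10/i11 st;add  dual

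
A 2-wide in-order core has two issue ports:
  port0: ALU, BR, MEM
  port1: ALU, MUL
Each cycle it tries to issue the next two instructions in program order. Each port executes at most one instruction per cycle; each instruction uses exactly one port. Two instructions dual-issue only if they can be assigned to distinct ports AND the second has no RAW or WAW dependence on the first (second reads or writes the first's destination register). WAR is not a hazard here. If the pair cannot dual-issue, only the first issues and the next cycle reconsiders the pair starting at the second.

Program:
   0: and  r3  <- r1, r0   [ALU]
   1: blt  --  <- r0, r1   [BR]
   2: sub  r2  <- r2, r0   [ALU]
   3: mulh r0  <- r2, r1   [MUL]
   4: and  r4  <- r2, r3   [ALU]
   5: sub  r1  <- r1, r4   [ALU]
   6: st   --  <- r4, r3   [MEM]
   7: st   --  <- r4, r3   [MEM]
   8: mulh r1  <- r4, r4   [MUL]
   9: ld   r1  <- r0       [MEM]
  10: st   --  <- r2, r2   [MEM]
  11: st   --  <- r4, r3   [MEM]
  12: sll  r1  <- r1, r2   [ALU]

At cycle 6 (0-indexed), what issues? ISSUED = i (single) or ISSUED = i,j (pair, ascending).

0. and.ALU/blt.BR @i0/i1  | pair
1. sub.ALU @i2  | RAW r2
2. mulh.MUL/and.ALU @i3/i4  | pair
3. sub.ALU/st.MEM @i5/i6  | pair
4. st.MEM/mulh.MUL @i7/i8  | pair
5. ld.MEM @i9  | no-port MEM/MEM
6. st.MEM @i10  | no-port MEM/MEM
7. st.MEM/sll.ALU @i11/i12  | pair

ISSUED = 10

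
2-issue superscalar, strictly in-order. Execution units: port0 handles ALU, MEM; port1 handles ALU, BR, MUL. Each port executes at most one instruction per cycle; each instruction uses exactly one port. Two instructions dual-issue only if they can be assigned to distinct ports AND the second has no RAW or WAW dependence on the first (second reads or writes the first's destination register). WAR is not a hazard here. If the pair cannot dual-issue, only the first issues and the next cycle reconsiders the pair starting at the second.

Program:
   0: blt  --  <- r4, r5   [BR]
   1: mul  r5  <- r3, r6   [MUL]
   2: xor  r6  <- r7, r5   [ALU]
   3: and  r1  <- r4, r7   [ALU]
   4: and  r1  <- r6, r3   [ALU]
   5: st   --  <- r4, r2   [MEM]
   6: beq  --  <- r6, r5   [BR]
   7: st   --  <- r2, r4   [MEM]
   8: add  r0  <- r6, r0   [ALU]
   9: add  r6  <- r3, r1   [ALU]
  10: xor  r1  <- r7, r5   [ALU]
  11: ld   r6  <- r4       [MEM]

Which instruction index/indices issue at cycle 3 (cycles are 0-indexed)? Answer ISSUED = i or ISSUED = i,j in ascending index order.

#0 head=0: blt.BR i0 no-port BR/MUL
#1 head=1: mul.MUL i1 RAW r5
#2 head=2: xor.ALU+and.ALU i2/i3 dual
#3 head=4: and.ALU+st.MEM i4/i5 dual
#4 head=6: beq.BR+st.MEM i6/i7 dual
#5 head=8: add.ALU+add.ALU i8/i9 dual
#6 head=10: xor.ALU+ld.MEM i10/i11 dual

ISSUED = 4,5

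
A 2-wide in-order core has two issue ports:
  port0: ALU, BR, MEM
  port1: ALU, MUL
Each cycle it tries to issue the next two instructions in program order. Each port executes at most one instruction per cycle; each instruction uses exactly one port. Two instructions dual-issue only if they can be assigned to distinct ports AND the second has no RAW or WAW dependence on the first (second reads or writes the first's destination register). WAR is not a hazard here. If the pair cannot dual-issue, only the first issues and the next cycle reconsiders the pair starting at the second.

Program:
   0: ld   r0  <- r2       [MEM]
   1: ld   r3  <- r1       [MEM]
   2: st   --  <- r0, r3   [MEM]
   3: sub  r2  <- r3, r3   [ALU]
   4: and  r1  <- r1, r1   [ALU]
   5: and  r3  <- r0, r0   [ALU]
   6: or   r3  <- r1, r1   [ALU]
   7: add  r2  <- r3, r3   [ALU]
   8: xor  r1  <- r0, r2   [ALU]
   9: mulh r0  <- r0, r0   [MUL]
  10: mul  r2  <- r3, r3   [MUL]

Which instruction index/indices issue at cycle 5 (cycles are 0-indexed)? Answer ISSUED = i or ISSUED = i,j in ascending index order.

[0] i0  ld  -- no-port MEM/MEM
[1] i1  ld  -- no-port MEM/MEM
[2] i2+i3  st sub  -- 2-wide
[3] i4+i5  and and  -- 2-wide
[4] i6  or  -- RAW r3
[5] i7  add  -- RAW r2
[6] i8+i9  xor mulh  -- 2-wide
[7] i10  mul  -- tail

ISSUED = 7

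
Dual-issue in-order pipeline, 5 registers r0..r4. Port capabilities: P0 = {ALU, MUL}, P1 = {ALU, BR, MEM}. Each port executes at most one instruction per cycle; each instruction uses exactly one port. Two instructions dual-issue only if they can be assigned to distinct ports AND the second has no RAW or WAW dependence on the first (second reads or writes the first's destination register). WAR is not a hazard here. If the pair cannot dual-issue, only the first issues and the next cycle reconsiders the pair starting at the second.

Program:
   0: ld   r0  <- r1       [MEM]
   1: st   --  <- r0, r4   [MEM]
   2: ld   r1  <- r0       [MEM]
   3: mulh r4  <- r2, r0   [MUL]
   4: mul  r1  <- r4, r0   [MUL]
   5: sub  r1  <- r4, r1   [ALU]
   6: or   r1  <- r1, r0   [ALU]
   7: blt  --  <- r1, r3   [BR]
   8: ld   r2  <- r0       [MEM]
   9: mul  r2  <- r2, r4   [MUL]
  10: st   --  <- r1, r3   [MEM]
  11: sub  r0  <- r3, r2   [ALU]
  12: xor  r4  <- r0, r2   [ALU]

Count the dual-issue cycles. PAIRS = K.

t=0 i0:ld ; no-port MEM/MEM
t=1 i1:st ; no-port MEM/MEM
t=2 i2&i3:ld/mulh ; 2-wide
t=3 i4:mul ; RAW+WAW r1
t=4 i5:sub ; RAW+WAW r1
t=5 i6:or ; RAW r1
t=6 i7:blt ; no-port BR/MEM
t=7 i8:ld ; RAW+WAW r2
t=8 i9&i10:mul/st ; 2-wide
t=9 i11:sub ; RAW r0
t=10 i12:xor ; tail

PAIRS = 2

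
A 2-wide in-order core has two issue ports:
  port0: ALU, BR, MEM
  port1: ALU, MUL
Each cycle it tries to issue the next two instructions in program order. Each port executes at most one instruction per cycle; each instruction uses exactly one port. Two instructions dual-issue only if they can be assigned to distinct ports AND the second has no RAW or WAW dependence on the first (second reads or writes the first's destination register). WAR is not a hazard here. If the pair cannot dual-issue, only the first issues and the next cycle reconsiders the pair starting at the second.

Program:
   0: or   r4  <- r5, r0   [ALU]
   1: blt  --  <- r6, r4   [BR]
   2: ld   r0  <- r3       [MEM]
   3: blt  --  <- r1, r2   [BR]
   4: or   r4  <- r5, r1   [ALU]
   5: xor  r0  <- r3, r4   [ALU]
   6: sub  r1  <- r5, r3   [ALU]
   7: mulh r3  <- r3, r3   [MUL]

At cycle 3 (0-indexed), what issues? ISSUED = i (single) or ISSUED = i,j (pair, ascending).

c0: i0 or.ALU  RAW r4
c1: i1 blt.BR  no-port BR/MEM
c2: i2 ld.MEM  no-port MEM/BR
c3: i3/i4 blt.BR;or.ALU  2-wide
c4: i5/i6 xor.ALU;sub.ALU  2-wide
c5: i7 mulh.MUL  tail

ISSUED = 3,4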